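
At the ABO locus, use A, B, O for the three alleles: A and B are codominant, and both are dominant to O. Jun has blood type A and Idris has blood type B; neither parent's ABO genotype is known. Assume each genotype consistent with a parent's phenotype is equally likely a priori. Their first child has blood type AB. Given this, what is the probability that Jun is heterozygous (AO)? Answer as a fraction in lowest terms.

Possible genotypes: Jun ∈ {AA, AO}; Idris ∈ {BB, BO}.
Weight each parental genotype pair by prior × P(type-AB child):
  AA × BB: posterior weight 4/9.
  AA × BO: posterior weight 2/9.
  AO × BB: posterior weight 2/9.
  AO × BO: posterior weight 1/9.
Sum the posterior weight over pairs where Jun is AO: 1/3.

1/3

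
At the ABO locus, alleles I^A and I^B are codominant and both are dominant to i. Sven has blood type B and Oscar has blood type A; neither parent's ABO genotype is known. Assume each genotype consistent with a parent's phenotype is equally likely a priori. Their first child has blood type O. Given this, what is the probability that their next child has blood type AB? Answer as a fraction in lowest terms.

1/4

Possible genotypes: Sven ∈ {I^B I^B, I^B i}; Oscar ∈ {I^A I^A, I^A i}.
Weight each parental genotype pair by prior × P(type-O child):
  I^B i × I^A i: posterior weight 1; P(next child type AB) = 1/4.
Weighted sum = 1/4.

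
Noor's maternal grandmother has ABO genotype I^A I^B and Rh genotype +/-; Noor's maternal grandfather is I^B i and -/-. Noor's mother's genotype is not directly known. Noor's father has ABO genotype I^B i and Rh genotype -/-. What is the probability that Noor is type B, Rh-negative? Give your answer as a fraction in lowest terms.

15/32

Noor's mother's ABO genotype from I^A I^B × I^B i: 1/4 I^A I^B, 1/4 I^A i, 1/4 I^B I^B, 1/4 I^B i.
Crossing each possibility with the father I^B i and summing P(type B): 1/4·1/2 + 1/4·1/4 + 1/4·1 + 1/4·3/4 = 5/8.
Similarly for Rh via the mother's Rh distribution: P(Rh-) = 3/4.
Independent loci: 5/8 × 3/4 = 15/32.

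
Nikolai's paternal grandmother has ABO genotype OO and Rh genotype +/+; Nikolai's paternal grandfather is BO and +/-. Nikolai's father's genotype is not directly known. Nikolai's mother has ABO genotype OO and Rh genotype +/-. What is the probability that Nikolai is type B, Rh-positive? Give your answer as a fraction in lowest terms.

7/32

Nikolai's father's ABO genotype from OO × BO: 1/2 BO, 1/2 OO.
Crossing each possibility with the mother OO and summing P(type B): 1/2·1/2 + 1/2·0 = 1/4.
Similarly for Rh via the father's Rh distribution: P(Rh+) = 7/8.
Independent loci: 1/4 × 7/8 = 7/32.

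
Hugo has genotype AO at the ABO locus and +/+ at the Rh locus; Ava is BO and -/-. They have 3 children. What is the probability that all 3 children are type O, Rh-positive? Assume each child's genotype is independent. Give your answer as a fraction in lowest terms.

ABO cross AO × BO → 1/4 O, 1/4 A, 1/4 B, 1/4 AB.
Rh cross +/+ × -/- → 1 Rh+; so P(type O, Rh-positive) = 1/4 × 1 = 1/4 per child.
All 3 independent: (1/4)^3 = 1/64.

1/64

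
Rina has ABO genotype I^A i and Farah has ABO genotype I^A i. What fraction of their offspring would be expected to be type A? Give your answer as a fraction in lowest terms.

3/4

ABO cross I^A i × I^A i → offspring phenotypes: 1/4 O, 3/4 A.
So P(type A) = 3/4.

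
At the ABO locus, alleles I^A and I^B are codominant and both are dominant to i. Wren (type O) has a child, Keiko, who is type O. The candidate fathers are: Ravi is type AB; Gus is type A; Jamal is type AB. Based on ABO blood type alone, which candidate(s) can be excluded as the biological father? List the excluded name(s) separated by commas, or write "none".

Ravi, Jamal

A candidate is excluded only if no genotype consistent with his phenotype could produce a type O child with a type O mother.
Ravi (type AB): no genotype consistent with that phenotype can produce a type-O child with a type-O mother.
Jamal (type AB): no genotype consistent with that phenotype can produce a type-O child with a type-O mother.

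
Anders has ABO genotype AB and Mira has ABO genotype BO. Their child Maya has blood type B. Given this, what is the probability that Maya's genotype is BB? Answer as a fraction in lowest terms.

1/2

Cross AB × BO → 1/4 AB, 1/4 AO, 1/4 BB, 1/4 BO.
Type-B genotypes among offspring: BB (1/4), BO (1/4); total 1/2.
P(BB | type B) = (1/4) / (1/2) = 1/2.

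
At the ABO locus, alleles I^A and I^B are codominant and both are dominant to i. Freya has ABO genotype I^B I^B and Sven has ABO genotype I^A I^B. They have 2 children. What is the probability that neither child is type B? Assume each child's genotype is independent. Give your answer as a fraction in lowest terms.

ABO cross I^B I^B × I^A I^B → 1/2 B, 1/2 AB.
So P(type B) = 1/2 per child.
P(not type B) = 1/2 for one child; (1/2)^2 = 1/4.

1/4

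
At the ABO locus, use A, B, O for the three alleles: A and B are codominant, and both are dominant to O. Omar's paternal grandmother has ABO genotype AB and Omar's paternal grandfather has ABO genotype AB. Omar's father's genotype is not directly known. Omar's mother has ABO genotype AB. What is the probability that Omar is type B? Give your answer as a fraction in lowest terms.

1/4

Omar's father's ABO genotype from AB × AB: 1/4 AA, 1/2 AB, 1/4 BB.
Crossing each possibility with the mother AB and summing P(type B): 1/4·0 + 1/2·1/4 + 1/4·1/2 = 1/4.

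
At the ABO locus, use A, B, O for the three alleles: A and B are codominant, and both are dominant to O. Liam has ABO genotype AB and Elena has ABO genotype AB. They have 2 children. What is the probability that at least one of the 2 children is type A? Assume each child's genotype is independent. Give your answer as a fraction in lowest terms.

ABO cross AB × AB → 1/4 A, 1/4 B, 1/2 AB.
So P(type A) = 1/4 per child.
P(none) = (3/4)^2 = 9/16; P(at least one) = 1 − 9/16 = 7/16.

7/16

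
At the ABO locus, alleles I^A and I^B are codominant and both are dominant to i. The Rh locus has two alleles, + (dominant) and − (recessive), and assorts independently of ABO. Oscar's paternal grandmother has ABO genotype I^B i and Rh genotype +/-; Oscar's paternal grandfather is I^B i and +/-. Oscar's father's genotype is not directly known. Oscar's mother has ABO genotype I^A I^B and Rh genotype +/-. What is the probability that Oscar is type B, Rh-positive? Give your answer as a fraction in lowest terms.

3/8

Oscar's father's ABO genotype from I^B i × I^B i: 1/4 I^B I^B, 1/2 I^B i, 1/4 i i.
Crossing each possibility with the mother I^A I^B and summing P(type B): 1/4·1/2 + 1/2·1/2 + 1/4·1/2 = 1/2.
Similarly for Rh via the father's Rh distribution: P(Rh+) = 3/4.
Independent loci: 1/2 × 3/4 = 3/8.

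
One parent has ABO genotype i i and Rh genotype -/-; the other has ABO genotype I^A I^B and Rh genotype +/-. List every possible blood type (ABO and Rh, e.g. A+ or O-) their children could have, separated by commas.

Gametes from i i × I^A I^B give offspring ABO genotypes I^A i, I^B i, i.e. phenotypes A, B.
Rh cross -/- × +/- → phenotypes Rh+, Rh-.
Combining independently: A+, A-, B+, B-.

A+, A-, B+, B-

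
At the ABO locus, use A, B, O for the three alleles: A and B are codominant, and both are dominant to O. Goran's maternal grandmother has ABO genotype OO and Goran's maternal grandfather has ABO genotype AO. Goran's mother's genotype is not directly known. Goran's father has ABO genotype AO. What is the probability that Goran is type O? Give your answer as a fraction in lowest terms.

3/8

Goran's mother's ABO genotype from OO × AO: 1/2 AO, 1/2 OO.
Crossing each possibility with the father AO and summing P(type O): 1/2·1/4 + 1/2·1/2 = 3/8.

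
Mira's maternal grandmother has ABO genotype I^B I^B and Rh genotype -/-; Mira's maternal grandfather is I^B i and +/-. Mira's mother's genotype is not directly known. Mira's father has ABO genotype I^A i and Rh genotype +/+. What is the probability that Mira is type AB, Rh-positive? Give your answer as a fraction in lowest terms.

Mira's mother's ABO genotype from I^B I^B × I^B i: 1/2 I^B I^B, 1/2 I^B i.
Crossing each possibility with the father I^A i and summing P(type AB): 1/2·1/2 + 1/2·1/4 = 3/8.
Similarly for Rh via the mother's Rh distribution: P(Rh+) = 1.
Independent loci: 3/8 × 1 = 3/8.

3/8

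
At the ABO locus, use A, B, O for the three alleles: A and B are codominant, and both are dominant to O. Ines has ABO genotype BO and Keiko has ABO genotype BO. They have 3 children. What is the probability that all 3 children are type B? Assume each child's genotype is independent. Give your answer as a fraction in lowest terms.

ABO cross BO × BO → 1/4 O, 3/4 B.
So P(type B) = 3/4 per child.
All 3 independent: (3/4)^3 = 27/64.

27/64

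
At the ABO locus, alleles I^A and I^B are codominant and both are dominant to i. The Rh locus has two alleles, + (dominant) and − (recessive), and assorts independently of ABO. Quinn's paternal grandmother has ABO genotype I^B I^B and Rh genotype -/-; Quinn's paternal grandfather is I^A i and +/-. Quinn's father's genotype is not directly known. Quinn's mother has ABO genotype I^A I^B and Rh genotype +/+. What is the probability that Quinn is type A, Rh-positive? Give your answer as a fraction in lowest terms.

Quinn's father's ABO genotype from I^B I^B × I^A i: 1/2 I^A I^B, 1/2 I^B i.
Crossing each possibility with the mother I^A I^B and summing P(type A): 1/2·1/4 + 1/2·1/4 = 1/4.
Similarly for Rh via the father's Rh distribution: P(Rh+) = 1.
Independent loci: 1/4 × 1 = 1/4.

1/4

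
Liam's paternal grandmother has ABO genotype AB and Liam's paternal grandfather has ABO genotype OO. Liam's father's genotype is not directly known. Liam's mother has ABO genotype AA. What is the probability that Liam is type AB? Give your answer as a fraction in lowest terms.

Liam's father's ABO genotype from AB × OO: 1/2 AO, 1/2 BO.
Crossing each possibility with the mother AA and summing P(type AB): 1/2·0 + 1/2·1/2 = 1/4.

1/4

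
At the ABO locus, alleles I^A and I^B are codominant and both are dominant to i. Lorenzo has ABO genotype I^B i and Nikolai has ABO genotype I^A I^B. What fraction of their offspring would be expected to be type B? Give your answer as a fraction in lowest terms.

ABO cross I^B i × I^A I^B → offspring phenotypes: 1/4 A, 1/2 B, 1/4 AB.
So P(type B) = 1/2.

1/2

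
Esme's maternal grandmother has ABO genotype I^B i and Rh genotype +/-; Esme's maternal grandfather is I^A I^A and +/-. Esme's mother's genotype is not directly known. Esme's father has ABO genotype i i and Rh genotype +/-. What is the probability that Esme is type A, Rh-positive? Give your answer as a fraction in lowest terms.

Esme's mother's ABO genotype from I^B i × I^A I^A: 1/2 I^A I^B, 1/2 I^A i.
Crossing each possibility with the father i i and summing P(type A): 1/2·1/2 + 1/2·1/2 = 1/2.
Similarly for Rh via the mother's Rh distribution: P(Rh+) = 3/4.
Independent loci: 1/2 × 3/4 = 3/8.

3/8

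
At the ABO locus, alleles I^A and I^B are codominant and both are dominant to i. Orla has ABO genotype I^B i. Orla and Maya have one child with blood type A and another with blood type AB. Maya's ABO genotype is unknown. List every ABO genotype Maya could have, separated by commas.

I^A I^A, I^A I^B, I^A i

For each candidate genotype of Maya, check whether crossing it with I^B i can produce every observed child phenotype.
  I^A I^A → possible child types {A, AB} ✓
  I^A I^B → possible child types {A, B, AB} ✓
  I^A i → possible child types {O, A, B, AB} ✓
  I^B I^B → possible child types {B} ✗
  I^B i → possible child types {O, B} ✗
  i i → possible child types {O, B} ✗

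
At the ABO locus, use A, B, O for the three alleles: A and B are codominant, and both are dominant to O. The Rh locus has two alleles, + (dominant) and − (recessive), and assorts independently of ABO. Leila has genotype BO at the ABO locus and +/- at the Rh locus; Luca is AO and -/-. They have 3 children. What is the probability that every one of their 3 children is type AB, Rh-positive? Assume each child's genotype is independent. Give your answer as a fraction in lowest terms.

1/512

ABO cross BO × AO → 1/4 O, 1/4 A, 1/4 B, 1/4 AB.
Rh cross +/- × -/- → 1/2 Rh+, 1/2 Rh-; so P(type AB, Rh-positive) = 1/4 × 1/2 = 1/8 per child.
All 3 independent: (1/8)^3 = 1/512.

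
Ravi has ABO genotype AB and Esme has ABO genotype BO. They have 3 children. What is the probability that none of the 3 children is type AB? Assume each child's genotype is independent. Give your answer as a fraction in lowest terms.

ABO cross AB × BO → 1/4 A, 1/2 B, 1/4 AB.
So P(type AB) = 1/4 per child.
P(not type AB) = 3/4 for one child; (3/4)^3 = 27/64.

27/64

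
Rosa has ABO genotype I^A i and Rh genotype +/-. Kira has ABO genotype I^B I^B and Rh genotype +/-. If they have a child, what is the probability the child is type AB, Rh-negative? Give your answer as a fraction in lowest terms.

1/8

ABO cross I^A i × I^B I^B → offspring phenotypes: 1/2 B, 1/2 AB.
Rh cross +/- × +/- → 3/4 Rh+, 1/4 Rh-.
Independent loci: P(type AB, Rh-negative) = 1/2 × 1/4 = 1/8.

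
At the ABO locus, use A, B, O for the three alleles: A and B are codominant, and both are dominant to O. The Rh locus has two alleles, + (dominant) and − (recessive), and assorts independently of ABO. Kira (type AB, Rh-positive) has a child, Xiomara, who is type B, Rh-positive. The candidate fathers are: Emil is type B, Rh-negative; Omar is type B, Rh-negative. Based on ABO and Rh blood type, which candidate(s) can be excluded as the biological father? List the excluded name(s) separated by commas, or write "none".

none

A candidate is excluded only if no genotype consistent with his phenotype could produce a type B, Rh-positive child with a type AB, Rh-positive mother.
Every candidate has at least one consistent genotype combination, so none can be excluded.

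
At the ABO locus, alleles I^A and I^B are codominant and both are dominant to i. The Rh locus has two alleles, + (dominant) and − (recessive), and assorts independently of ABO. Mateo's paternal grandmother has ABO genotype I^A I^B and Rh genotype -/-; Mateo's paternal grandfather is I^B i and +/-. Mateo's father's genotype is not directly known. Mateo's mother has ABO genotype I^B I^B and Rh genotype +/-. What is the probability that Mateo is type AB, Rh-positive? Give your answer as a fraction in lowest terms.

5/32

Mateo's father's ABO genotype from I^A I^B × I^B i: 1/4 I^A I^B, 1/4 I^A i, 1/4 I^B I^B, 1/4 I^B i.
Crossing each possibility with the mother I^B I^B and summing P(type AB): 1/4·1/2 + 1/4·1/2 + 1/4·0 + 1/4·0 = 1/4.
Similarly for Rh via the father's Rh distribution: P(Rh+) = 5/8.
Independent loci: 1/4 × 5/8 = 5/32.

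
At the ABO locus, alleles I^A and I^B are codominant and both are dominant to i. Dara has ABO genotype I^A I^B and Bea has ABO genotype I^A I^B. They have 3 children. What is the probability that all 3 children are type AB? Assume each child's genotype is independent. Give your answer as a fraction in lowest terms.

1/8

ABO cross I^A I^B × I^A I^B → 1/4 A, 1/4 B, 1/2 AB.
So P(type AB) = 1/2 per child.
All 3 independent: (1/2)^3 = 1/8.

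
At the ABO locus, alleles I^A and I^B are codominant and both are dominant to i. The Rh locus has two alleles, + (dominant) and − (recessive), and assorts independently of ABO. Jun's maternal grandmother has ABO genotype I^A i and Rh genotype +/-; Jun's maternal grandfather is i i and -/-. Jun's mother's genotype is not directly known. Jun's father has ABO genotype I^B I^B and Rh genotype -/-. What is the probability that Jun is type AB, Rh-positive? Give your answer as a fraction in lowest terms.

1/16

Jun's mother's ABO genotype from I^A i × i i: 1/2 I^A i, 1/2 i i.
Crossing each possibility with the father I^B I^B and summing P(type AB): 1/2·1/2 + 1/2·0 = 1/4.
Similarly for Rh via the mother's Rh distribution: P(Rh+) = 1/4.
Independent loci: 1/4 × 1/4 = 1/16.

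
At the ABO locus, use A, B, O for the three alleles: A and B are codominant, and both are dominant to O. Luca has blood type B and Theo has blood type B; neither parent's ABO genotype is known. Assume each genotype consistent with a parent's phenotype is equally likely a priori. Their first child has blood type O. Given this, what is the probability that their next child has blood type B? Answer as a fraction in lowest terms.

Possible genotypes: Luca ∈ {BB, BO}; Theo ∈ {BB, BO}.
Weight each parental genotype pair by prior × P(type-O child):
  BO × BO: posterior weight 1; P(next child type B) = 3/4.
Weighted sum = 3/4.

3/4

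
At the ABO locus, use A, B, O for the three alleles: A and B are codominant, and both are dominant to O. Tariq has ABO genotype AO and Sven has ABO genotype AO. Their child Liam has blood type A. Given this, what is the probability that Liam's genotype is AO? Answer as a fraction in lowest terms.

2/3

Cross AO × AO → 1/4 AA, 1/2 AO, 1/4 OO.
Type-A genotypes among offspring: AA (1/4), AO (1/2); total 3/4.
P(AO | type A) = (1/2) / (3/4) = 2/3.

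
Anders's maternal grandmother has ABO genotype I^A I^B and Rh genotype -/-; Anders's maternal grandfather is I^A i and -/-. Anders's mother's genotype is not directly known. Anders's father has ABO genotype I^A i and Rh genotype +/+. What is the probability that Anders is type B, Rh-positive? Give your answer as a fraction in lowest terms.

Anders's mother's ABO genotype from I^A I^B × I^A i: 1/4 I^A I^A, 1/4 I^A I^B, 1/4 I^A i, 1/4 I^B i.
Crossing each possibility with the father I^A i and summing P(type B): 1/4·0 + 1/4·1/4 + 1/4·0 + 1/4·1/4 = 1/8.
Similarly for Rh via the mother's Rh distribution: P(Rh+) = 1.
Independent loci: 1/8 × 1 = 1/8.

1/8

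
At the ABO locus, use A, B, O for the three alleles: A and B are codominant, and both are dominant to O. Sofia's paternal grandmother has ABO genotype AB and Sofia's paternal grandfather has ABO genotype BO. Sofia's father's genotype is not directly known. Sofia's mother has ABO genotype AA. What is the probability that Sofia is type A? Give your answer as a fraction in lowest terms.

Sofia's father's ABO genotype from AB × BO: 1/4 AB, 1/4 AO, 1/4 BB, 1/4 BO.
Crossing each possibility with the mother AA and summing P(type A): 1/4·1/2 + 1/4·1 + 1/4·0 + 1/4·1/2 = 1/2.

1/2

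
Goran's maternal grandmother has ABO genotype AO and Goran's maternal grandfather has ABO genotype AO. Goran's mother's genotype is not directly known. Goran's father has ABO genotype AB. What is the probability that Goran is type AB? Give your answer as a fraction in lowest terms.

Goran's mother's ABO genotype from AO × AO: 1/4 AA, 1/2 AO, 1/4 OO.
Crossing each possibility with the father AB and summing P(type AB): 1/4·1/2 + 1/2·1/4 + 1/4·0 = 1/4.

1/4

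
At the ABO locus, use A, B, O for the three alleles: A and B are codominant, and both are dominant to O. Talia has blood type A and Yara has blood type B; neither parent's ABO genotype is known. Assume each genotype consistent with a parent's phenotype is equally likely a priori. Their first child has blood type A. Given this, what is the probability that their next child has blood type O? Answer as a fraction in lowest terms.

1/12

Possible genotypes: Talia ∈ {AA, AO}; Yara ∈ {BB, BO}.
Weight each parental genotype pair by prior × P(type-A child):
  AA × BO: posterior weight 2/3; P(next child type O) = 0.
  AO × BO: posterior weight 1/3; P(next child type O) = 1/4.
Weighted sum = 1/12.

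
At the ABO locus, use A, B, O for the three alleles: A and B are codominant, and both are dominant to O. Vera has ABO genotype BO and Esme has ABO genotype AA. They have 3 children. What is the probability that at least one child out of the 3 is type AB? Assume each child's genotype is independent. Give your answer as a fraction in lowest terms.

ABO cross BO × AA → 1/2 A, 1/2 AB.
So P(type AB) = 1/2 per child.
P(none) = (1/2)^3 = 1/8; P(at least one) = 1 − 1/8 = 7/8.

7/8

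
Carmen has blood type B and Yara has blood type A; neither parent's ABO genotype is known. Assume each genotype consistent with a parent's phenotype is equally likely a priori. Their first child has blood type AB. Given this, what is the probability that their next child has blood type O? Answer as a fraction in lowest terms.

1/36

Possible genotypes: Carmen ∈ {BB, BO}; Yara ∈ {AA, AO}.
Weight each parental genotype pair by prior × P(type-AB child):
  BB × AA: posterior weight 4/9; P(next child type O) = 0.
  BB × AO: posterior weight 2/9; P(next child type O) = 0.
  BO × AA: posterior weight 2/9; P(next child type O) = 0.
  BO × AO: posterior weight 1/9; P(next child type O) = 1/4.
Weighted sum = 1/36.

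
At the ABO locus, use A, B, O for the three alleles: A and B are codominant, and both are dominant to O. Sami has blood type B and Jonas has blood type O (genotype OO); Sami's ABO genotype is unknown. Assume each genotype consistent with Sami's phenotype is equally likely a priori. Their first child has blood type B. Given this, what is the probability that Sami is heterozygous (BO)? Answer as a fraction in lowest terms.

1/3

Possible genotypes: Sami ∈ {BB, BO}; Jonas ∈ {OO}.
Weight each parental genotype pair by prior × P(type-B child):
  BB × OO: posterior weight 2/3.
  BO × OO: posterior weight 1/3.
Sum the posterior weight over pairs where Sami is BO: 1/3.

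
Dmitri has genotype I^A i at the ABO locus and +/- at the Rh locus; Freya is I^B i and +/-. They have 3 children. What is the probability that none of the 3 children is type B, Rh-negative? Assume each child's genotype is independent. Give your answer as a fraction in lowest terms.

ABO cross I^A i × I^B i → 1/4 O, 1/4 A, 1/4 B, 1/4 AB.
Rh cross +/- × +/- → 3/4 Rh+, 1/4 Rh-; so P(type B, Rh-negative) = 1/4 × 1/4 = 1/16 per child.
P(not type B, Rh-negative) = 15/16 for one child; (15/16)^3 = 3375/4096.

3375/4096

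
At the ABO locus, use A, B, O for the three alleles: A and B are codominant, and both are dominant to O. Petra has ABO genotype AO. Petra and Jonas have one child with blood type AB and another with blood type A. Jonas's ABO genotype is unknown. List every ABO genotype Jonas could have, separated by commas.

For each candidate genotype of Jonas, check whether crossing it with AO can produce every observed child phenotype.
  AA → possible child types {A} ✗
  AB → possible child types {A, B, AB} ✓
  AO → possible child types {O, A} ✗
  BB → possible child types {B, AB} ✗
  BO → possible child types {O, A, B, AB} ✓
  OO → possible child types {O, A} ✗

AB, BO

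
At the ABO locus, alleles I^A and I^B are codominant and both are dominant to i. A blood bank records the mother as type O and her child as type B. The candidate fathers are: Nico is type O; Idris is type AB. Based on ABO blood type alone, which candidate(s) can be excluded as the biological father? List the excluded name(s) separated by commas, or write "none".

Nico

A candidate is excluded only if no genotype consistent with his phenotype could produce a type B child with a type O mother.
Nico (type O): no genotype consistent with that phenotype can produce a type-B child with a type-O mother.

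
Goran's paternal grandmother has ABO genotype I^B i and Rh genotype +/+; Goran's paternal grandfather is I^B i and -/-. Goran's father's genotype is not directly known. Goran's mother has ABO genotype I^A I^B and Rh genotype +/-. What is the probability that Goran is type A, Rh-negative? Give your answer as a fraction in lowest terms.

Goran's father's ABO genotype from I^B i × I^B i: 1/4 I^B I^B, 1/2 I^B i, 1/4 i i.
Crossing each possibility with the mother I^A I^B and summing P(type A): 1/4·0 + 1/2·1/4 + 1/4·1/2 = 1/4.
Similarly for Rh via the father's Rh distribution: P(Rh-) = 1/4.
Independent loci: 1/4 × 1/4 = 1/16.

1/16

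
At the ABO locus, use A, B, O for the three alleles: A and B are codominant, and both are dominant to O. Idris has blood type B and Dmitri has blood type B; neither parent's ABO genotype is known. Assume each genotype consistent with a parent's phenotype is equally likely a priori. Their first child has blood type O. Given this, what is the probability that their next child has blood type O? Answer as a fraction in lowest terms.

1/4

Possible genotypes: Idris ∈ {BB, BO}; Dmitri ∈ {BB, BO}.
Weight each parental genotype pair by prior × P(type-O child):
  BO × BO: posterior weight 1; P(next child type O) = 1/4.
Weighted sum = 1/4.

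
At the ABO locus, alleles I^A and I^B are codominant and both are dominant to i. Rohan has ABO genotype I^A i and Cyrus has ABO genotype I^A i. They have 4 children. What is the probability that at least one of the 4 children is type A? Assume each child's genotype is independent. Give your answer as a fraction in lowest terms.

255/256

ABO cross I^A i × I^A i → 1/4 O, 3/4 A.
So P(type A) = 3/4 per child.
P(none) = (1/4)^4 = 1/256; P(at least one) = 1 − 1/256 = 255/256.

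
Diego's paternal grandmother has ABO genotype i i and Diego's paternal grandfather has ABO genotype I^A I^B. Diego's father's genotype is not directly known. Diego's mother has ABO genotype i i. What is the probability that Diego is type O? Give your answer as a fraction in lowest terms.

Diego's father's ABO genotype from i i × I^A I^B: 1/2 I^A i, 1/2 I^B i.
Crossing each possibility with the mother i i and summing P(type O): 1/2·1/2 + 1/2·1/2 = 1/2.

1/2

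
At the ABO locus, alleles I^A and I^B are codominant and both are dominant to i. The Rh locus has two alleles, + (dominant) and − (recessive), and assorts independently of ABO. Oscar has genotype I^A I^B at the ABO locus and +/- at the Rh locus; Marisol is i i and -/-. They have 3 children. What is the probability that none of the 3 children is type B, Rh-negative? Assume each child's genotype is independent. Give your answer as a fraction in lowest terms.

27/64

ABO cross I^A I^B × i i → 1/2 A, 1/2 B.
Rh cross +/- × -/- → 1/2 Rh+, 1/2 Rh-; so P(type B, Rh-negative) = 1/2 × 1/2 = 1/4 per child.
P(not type B, Rh-negative) = 3/4 for one child; (3/4)^3 = 27/64.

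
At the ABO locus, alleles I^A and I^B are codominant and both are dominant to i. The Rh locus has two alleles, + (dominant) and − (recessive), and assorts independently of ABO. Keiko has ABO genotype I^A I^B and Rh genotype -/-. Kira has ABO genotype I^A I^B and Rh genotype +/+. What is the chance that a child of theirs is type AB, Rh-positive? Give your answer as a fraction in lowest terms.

ABO cross I^A I^B × I^A I^B → offspring phenotypes: 1/4 A, 1/4 B, 1/2 AB.
Rh cross -/- × +/+ → 1 Rh+.
Independent loci: P(type AB, Rh-positive) = 1/2 × 1 = 1/2.

1/2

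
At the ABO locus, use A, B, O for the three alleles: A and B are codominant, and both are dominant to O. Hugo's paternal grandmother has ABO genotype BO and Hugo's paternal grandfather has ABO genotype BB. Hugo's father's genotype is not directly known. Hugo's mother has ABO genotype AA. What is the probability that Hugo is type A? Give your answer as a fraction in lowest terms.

1/4

Hugo's father's ABO genotype from BO × BB: 1/2 BB, 1/2 BO.
Crossing each possibility with the mother AA and summing P(type A): 1/2·0 + 1/2·1/2 = 1/4.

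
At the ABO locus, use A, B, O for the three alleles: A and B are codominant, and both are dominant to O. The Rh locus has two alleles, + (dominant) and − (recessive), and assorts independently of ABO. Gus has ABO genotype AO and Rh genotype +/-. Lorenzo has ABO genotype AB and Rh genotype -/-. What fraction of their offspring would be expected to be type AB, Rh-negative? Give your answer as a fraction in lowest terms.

ABO cross AO × AB → offspring phenotypes: 1/2 A, 1/4 B, 1/4 AB.
Rh cross +/- × -/- → 1/2 Rh+, 1/2 Rh-.
Independent loci: P(type AB, Rh-negative) = 1/4 × 1/2 = 1/8.

1/8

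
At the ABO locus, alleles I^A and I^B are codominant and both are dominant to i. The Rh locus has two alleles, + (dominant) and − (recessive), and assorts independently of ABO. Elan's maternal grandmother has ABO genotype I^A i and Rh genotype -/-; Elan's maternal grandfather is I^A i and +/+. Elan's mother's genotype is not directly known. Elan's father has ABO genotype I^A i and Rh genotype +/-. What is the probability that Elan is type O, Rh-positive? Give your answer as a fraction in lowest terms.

Elan's mother's ABO genotype from I^A i × I^A i: 1/4 I^A I^A, 1/2 I^A i, 1/4 i i.
Crossing each possibility with the father I^A i and summing P(type O): 1/4·0 + 1/2·1/4 + 1/4·1/2 = 1/4.
Similarly for Rh via the mother's Rh distribution: P(Rh+) = 3/4.
Independent loci: 1/4 × 3/4 = 3/16.

3/16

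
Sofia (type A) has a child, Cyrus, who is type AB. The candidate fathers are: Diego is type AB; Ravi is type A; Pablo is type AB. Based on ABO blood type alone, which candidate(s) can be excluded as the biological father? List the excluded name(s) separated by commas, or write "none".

A candidate is excluded only if no genotype consistent with his phenotype could produce a type AB child with a type A mother.
Ravi (type A): no genotype consistent with that phenotype can produce a type-AB child with a type-A mother.

Ravi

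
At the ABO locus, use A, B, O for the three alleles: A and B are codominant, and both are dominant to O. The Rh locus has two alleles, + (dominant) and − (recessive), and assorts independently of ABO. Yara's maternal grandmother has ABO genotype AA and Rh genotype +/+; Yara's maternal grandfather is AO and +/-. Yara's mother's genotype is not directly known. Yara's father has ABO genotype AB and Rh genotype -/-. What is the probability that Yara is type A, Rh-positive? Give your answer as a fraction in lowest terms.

Yara's mother's ABO genotype from AA × AO: 1/2 AA, 1/2 AO.
Crossing each possibility with the father AB and summing P(type A): 1/2·1/2 + 1/2·1/2 = 1/2.
Similarly for Rh via the mother's Rh distribution: P(Rh+) = 3/4.
Independent loci: 1/2 × 3/4 = 3/8.

3/8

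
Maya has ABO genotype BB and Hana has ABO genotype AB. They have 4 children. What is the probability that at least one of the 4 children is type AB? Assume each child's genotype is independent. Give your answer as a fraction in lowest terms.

ABO cross BB × AB → 1/2 B, 1/2 AB.
So P(type AB) = 1/2 per child.
P(none) = (1/2)^4 = 1/16; P(at least one) = 1 − 1/16 = 15/16.

15/16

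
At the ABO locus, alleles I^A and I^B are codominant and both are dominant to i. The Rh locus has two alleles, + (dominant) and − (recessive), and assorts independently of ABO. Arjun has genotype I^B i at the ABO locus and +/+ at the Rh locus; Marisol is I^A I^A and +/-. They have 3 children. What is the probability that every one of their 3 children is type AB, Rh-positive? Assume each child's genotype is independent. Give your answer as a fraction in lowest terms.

1/8

ABO cross I^B i × I^A I^A → 1/2 A, 1/2 AB.
Rh cross +/+ × +/- → 1 Rh+; so P(type AB, Rh-positive) = 1/2 × 1 = 1/2 per child.
All 3 independent: (1/2)^3 = 1/8.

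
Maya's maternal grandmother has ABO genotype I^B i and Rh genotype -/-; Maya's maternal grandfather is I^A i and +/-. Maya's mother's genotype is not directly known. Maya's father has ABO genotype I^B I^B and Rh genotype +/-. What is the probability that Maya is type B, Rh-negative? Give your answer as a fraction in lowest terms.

9/32

Maya's mother's ABO genotype from I^B i × I^A i: 1/4 I^A I^B, 1/4 I^A i, 1/4 I^B i, 1/4 i i.
Crossing each possibility with the father I^B I^B and summing P(type B): 1/4·1/2 + 1/4·1/2 + 1/4·1 + 1/4·1 = 3/4.
Similarly for Rh via the mother's Rh distribution: P(Rh-) = 3/8.
Independent loci: 3/4 × 3/8 = 9/32.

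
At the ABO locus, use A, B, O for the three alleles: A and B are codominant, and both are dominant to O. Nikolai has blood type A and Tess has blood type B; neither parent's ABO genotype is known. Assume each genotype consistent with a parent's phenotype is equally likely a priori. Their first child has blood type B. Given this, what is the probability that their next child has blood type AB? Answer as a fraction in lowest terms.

Possible genotypes: Nikolai ∈ {AA, AO}; Tess ∈ {BB, BO}.
Weight each parental genotype pair by prior × P(type-B child):
  AO × BB: posterior weight 2/3; P(next child type AB) = 1/2.
  AO × BO: posterior weight 1/3; P(next child type AB) = 1/4.
Weighted sum = 5/12.

5/12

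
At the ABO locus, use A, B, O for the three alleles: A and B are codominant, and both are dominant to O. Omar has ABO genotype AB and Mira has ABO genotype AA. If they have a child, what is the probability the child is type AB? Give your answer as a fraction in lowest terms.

1/2

ABO cross AB × AA → offspring phenotypes: 1/2 A, 1/2 AB.
So P(type AB) = 1/2.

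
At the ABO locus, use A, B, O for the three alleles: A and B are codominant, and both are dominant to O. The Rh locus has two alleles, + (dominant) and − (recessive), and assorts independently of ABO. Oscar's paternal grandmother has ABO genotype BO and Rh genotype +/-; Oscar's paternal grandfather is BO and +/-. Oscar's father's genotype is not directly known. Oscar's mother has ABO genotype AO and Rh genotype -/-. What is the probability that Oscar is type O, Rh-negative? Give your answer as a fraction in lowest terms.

1/8

Oscar's father's ABO genotype from BO × BO: 1/4 BB, 1/2 BO, 1/4 OO.
Crossing each possibility with the mother AO and summing P(type O): 1/4·0 + 1/2·1/4 + 1/4·1/2 = 1/4.
Similarly for Rh via the father's Rh distribution: P(Rh-) = 1/2.
Independent loci: 1/4 × 1/2 = 1/8.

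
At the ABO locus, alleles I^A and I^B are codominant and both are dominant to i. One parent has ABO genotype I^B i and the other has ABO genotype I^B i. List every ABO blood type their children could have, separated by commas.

O, B

Gametes from I^B i × I^B i give offspring ABO genotypes I^B I^B, I^B i, i i, i.e. phenotypes O, B.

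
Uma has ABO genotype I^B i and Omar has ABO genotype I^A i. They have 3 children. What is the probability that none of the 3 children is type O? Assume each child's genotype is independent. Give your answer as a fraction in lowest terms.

27/64

ABO cross I^B i × I^A i → 1/4 O, 1/4 A, 1/4 B, 1/4 AB.
So P(type O) = 1/4 per child.
P(not type O) = 3/4 for one child; (3/4)^3 = 27/64.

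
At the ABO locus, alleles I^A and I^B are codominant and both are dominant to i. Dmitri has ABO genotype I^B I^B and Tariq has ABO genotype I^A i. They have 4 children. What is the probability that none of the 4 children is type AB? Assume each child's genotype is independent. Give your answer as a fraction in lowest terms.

1/16

ABO cross I^B I^B × I^A i → 1/2 B, 1/2 AB.
So P(type AB) = 1/2 per child.
P(not type AB) = 1/2 for one child; (1/2)^4 = 1/16.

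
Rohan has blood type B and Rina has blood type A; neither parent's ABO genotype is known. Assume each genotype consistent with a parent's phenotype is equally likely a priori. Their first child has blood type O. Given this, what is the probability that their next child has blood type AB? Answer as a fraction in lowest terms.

Possible genotypes: Rohan ∈ {I^B I^B, I^B i}; Rina ∈ {I^A I^A, I^A i}.
Weight each parental genotype pair by prior × P(type-O child):
  I^B i × I^A i: posterior weight 1; P(next child type AB) = 1/4.
Weighted sum = 1/4.

1/4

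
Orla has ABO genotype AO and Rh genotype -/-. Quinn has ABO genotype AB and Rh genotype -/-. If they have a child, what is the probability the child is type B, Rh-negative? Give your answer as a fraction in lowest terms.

1/4

ABO cross AO × AB → offspring phenotypes: 1/2 A, 1/4 B, 1/4 AB.
Rh cross -/- × -/- → 1 Rh-.
Independent loci: P(type B, Rh-negative) = 1/4 × 1 = 1/4.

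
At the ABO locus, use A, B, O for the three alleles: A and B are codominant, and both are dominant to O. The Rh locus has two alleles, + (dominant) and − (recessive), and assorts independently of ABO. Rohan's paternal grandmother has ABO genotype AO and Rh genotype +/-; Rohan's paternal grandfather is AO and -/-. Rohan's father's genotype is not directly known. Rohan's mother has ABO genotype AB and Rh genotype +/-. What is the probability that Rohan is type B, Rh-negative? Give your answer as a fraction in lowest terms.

Rohan's father's ABO genotype from AO × AO: 1/4 AA, 1/2 AO, 1/4 OO.
Crossing each possibility with the mother AB and summing P(type B): 1/4·0 + 1/2·1/4 + 1/4·1/2 = 1/4.
Similarly for Rh via the father's Rh distribution: P(Rh-) = 3/8.
Independent loci: 1/4 × 3/8 = 3/32.

3/32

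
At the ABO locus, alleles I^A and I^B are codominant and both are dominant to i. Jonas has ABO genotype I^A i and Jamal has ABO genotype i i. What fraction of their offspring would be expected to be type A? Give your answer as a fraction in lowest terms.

1/2

ABO cross I^A i × i i → offspring phenotypes: 1/2 O, 1/2 A.
So P(type A) = 1/2.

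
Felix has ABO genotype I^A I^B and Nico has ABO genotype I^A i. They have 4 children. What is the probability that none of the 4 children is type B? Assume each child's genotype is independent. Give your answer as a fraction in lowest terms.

ABO cross I^A I^B × I^A i → 1/2 A, 1/4 B, 1/4 AB.
So P(type B) = 1/4 per child.
P(not type B) = 3/4 for one child; (3/4)^4 = 81/256.

81/256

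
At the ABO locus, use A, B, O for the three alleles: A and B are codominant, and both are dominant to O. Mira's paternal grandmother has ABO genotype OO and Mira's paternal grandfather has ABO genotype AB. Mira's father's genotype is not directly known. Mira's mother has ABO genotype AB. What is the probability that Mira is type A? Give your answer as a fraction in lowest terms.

Mira's father's ABO genotype from OO × AB: 1/2 AO, 1/2 BO.
Crossing each possibility with the mother AB and summing P(type A): 1/2·1/2 + 1/2·1/4 = 3/8.

3/8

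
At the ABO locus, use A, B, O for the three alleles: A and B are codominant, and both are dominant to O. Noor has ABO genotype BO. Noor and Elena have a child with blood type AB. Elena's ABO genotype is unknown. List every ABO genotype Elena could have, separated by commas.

For each candidate genotype of Elena, check whether crossing it with BO can produce every observed child phenotype.
  AA → possible child types {A, AB} ✓
  AB → possible child types {A, B, AB} ✓
  AO → possible child types {O, A, B, AB} ✓
  BB → possible child types {B} ✗
  BO → possible child types {O, B} ✗
  OO → possible child types {O, B} ✗

AA, AB, AO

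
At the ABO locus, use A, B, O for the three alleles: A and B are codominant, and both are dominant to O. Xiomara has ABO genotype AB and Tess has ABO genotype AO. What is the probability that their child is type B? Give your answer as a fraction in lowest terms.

ABO cross AB × AO → offspring phenotypes: 1/2 A, 1/4 B, 1/4 AB.
So P(type B) = 1/4.

1/4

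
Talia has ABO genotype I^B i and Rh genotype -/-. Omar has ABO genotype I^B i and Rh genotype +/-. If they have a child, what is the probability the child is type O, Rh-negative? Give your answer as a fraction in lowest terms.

ABO cross I^B i × I^B i → offspring phenotypes: 1/4 O, 3/4 B.
Rh cross -/- × +/- → 1/2 Rh+, 1/2 Rh-.
Independent loci: P(type O, Rh-negative) = 1/4 × 1/2 = 1/8.

1/8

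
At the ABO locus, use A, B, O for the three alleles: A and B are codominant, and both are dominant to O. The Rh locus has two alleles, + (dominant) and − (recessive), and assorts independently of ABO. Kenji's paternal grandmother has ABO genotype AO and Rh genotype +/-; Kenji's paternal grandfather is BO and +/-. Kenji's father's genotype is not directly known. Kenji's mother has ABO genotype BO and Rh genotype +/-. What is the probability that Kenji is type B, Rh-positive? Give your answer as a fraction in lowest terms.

Kenji's father's ABO genotype from AO × BO: 1/4 AB, 1/4 AO, 1/4 BO, 1/4 OO.
Crossing each possibility with the mother BO and summing P(type B): 1/4·1/2 + 1/4·1/4 + 1/4·3/4 + 1/4·1/2 = 1/2.
Similarly for Rh via the father's Rh distribution: P(Rh+) = 3/4.
Independent loci: 1/2 × 3/4 = 3/8.

3/8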